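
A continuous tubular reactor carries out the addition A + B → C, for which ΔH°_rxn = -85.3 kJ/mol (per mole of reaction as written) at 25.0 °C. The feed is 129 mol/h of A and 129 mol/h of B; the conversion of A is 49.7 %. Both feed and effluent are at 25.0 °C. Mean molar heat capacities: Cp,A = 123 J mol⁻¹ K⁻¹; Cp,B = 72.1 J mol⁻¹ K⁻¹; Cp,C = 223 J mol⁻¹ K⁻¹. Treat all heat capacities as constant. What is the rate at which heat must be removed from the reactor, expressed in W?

Extent of reaction ξ = 0.497 × 129 = 64.113 mol/h
Reaction term: ξ·ΔH°_rxn = 64.113 × -85.3 = -5468.8 kJ/h
Q = ΔH = -5468.8 kJ/h = -1.5191 kW
Heat removed = 1519.1 W

Q_out = 1520 W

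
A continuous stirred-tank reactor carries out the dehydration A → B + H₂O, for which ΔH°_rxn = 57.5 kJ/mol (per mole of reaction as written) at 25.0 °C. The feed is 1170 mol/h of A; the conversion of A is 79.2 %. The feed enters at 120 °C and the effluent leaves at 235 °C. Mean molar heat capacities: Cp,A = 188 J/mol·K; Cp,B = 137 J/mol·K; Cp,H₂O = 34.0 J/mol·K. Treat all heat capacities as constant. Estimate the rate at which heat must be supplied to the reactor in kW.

Q_in = 20.9 kW

Extent of reaction ξ = 0.792 × 1170 = 926.64 mol/h
Reaction term: ξ·ΔH°_rxn = 926.64 × 57.5 = 53282 kJ/h
Sensible, feed 120→25 °C: -20896 kJ/h
Outlet flows (mol/h): A 243.36, B 926.64, H₂O 926.64
Sensible, products 25→235 °C: 42883 kJ/h
Q = ΔH = 75269 kJ/h = 20.908 kW
Heat supplied = 20.908 kW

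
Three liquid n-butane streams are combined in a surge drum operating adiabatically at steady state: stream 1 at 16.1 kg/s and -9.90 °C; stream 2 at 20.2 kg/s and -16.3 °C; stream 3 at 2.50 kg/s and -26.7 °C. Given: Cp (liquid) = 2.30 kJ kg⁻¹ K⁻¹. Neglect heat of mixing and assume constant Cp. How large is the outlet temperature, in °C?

T_out = -14.3 °C

No heat crosses the boundary, so H_out = H_in.
Σ ṁᵢCp,ᵢTᵢ = 16.1×2.30×-9.90 + 20.2×2.30×-16.3 + 2.50×2.30×-26.7 = -1277.4
Σ ṁᵢCp,ᵢ = 16.1×2.30 + 20.2×2.30 + 2.50×2.30 = 89.24
T_out = -1277.4 / 89.24 = -14.314 °C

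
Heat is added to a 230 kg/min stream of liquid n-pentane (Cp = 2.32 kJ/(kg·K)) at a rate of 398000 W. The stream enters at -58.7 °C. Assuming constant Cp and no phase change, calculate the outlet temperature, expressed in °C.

T_out = -13.9 °C

Q = 398000 W = 23880 kJ/min
ΔT = Q/(ṁ·Cp) = 23880/(230×2.32) = 44.753 K
T_out = -58.7 + 44.753 = -13.947 °C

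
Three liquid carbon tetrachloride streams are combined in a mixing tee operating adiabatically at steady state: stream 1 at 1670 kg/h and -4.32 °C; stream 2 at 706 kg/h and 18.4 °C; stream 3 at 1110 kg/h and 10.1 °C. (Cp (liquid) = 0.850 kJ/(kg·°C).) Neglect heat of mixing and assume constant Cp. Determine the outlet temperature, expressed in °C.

T_out = 4.87 °C

No heat crosses the boundary, so H_out = H_in.
Σ ṁᵢCp,ᵢTᵢ = 1670×0.850×-4.32 + 706×0.850×18.4 + 1110×0.850×10.1 = 14439
Σ ṁᵢCp,ᵢ = 1670×0.850 + 706×0.850 + 1110×0.850 = 2963.1
T_out = 14439 / 2963.1 = 4.8729 °C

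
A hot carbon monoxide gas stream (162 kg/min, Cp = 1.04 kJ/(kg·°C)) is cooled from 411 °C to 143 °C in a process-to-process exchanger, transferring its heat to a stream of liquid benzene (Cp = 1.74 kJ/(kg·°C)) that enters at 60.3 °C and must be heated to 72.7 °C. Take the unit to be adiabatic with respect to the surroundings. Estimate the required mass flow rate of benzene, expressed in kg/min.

ṁ_c = 2090 kg/min

Heat released by hot stream: Q = 162 × 1.04 × (411 − 143) = 45153 kJ/min
Energy balance on cold side (adiabatic exchanger): Q = ṁ_c·Cp_c·(T_c,out − T_c,in)
ṁ_c = 45153 / [1.74 × (72.7 − 60.3)] = 2092.7 kg/min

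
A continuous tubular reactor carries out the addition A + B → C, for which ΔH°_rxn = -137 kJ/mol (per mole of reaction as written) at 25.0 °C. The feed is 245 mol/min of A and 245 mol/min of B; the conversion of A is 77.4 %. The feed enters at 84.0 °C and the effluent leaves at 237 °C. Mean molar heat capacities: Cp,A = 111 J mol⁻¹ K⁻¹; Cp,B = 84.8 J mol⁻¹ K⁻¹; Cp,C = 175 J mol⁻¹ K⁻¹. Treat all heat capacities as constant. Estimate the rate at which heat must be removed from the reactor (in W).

Q_out = 325000 W

Extent of reaction ξ = 0.774 × 245 = 189.63 mol/min
Reaction term: ξ·ΔH°_rxn = 189.63 × -137 = -25979 kJ/min
Sensible, feed 84.0→25 °C: -2830.3 kJ/min
Outlet flows (mol/min): A 55.37, B 55.37, C 189.63
Sensible, products 25→237 °C: 9333.7 kJ/min
Q = ΔH = -19476 kJ/min = -324.6 kW
Heat removed = 324600 W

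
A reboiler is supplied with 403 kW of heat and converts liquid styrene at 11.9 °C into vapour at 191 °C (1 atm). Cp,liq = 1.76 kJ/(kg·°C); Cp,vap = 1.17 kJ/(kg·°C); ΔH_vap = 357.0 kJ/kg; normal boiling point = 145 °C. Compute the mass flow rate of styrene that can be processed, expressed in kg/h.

Δh = 1.76×(145−11.9) + 357.0 + 1.17×(191−145) = 645.08 kJ/kg
Q = 403 kW = 403 kJ/s = 1.4508e+06 kJ/h
ṁ = Q/Δh = 1.4508e+06 / 645.08 = 2249 kg/h

ṁ = 2250 kg/h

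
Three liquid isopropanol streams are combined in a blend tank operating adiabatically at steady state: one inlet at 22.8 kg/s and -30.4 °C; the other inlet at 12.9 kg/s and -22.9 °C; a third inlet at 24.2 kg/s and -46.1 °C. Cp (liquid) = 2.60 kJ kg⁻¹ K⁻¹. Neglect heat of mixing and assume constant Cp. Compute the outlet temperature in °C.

Energy balance with Q = 0: Σ ṁᵢCp,ᵢ(T_out − Tᵢ) = 0
T_out = Σ ṁᵢCp,ᵢTᵢ / Σ ṁᵢCp,ᵢ
      = -5470.8 / 155.74 = -35.128 °C

T_out = -35.1 °C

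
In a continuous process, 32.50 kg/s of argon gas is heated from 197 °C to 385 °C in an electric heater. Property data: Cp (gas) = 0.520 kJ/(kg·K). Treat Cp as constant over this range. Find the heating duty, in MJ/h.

Q = 11400 MJ/h

Q = ṁ·Cp·ΔT = 32.50 × 0.520 × (385 − 197) = 3177.2 kJ/s
Heating duty = 11438 MJ/h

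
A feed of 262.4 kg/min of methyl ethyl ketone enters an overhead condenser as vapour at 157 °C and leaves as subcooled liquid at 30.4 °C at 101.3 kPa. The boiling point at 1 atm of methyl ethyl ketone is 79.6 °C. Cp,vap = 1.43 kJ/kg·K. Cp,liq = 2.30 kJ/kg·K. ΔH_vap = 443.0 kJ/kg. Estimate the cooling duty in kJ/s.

vapour 157→79.6 °C: -110.68 kJ/kg
condensation at 79.6 °C: -443 kJ/kg
liquid 79.6→30.4 °C: -113.16 kJ/kg
Δh = -110.68 + -443 + -113.16 = -666.84 kJ/kg
Q = ṁ·Δh = 262.4 kg/min × -666.84 kJ/kg = -174980 kJ/min
|Q| = 2916.3 kW

Q_c = 2920 kJ/s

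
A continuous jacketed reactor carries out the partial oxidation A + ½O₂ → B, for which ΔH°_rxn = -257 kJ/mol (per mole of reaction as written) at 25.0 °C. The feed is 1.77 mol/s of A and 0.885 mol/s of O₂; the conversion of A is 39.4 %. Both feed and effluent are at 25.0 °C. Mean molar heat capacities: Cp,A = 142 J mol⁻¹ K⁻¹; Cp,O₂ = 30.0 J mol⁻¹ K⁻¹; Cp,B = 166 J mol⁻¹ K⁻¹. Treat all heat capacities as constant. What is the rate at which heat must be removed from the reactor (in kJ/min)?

Extent of reaction ξ = 0.394 × 1.77 = 0.69738 mol/s
Reaction term: ξ·ΔH°_rxn = 0.69738 × -257 = -179.23 kJ/s
Q = ΔH = -179.23 kJ/s = -179.23 kW
Heat removed = 10754 kJ/min

Q_out = 10800 kJ/min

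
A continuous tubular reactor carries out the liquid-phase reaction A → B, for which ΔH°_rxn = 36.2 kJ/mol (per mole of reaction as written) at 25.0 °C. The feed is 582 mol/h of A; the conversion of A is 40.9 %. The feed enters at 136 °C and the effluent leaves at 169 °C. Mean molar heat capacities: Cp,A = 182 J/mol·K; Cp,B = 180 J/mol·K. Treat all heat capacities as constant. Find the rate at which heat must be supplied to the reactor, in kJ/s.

Q_in = 3.35 kJ/s

Extent of reaction ξ = 0.409 × 582 = 238.04 mol/h
Reaction term: ξ·ΔH°_rxn = 238.04 × 36.2 = 8617 kJ/h
Sensible, feed 136→25 °C: -11758 kJ/h
Outlet flows (mol/h): A 343.96, B 238.04
Sensible, products 25→169 °C: 15185 kJ/h
Q = ΔH = 12044 kJ/h = 3.3455 kW
Heat supplied = 3.3455 kJ/s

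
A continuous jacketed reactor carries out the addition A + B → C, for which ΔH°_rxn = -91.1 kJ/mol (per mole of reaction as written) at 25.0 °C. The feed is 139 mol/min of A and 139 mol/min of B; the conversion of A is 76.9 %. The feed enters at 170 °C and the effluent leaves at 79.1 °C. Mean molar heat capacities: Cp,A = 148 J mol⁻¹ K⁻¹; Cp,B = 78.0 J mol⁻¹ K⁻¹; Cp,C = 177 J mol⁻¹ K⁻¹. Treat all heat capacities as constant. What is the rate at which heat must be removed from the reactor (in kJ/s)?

Q_out = 215 kJ/s

Extent of reaction ξ = 0.769 × 139 = 106.89 mol/min
Reaction term: ξ·ΔH°_rxn = 106.89 × -91.1 = -9737.8 kJ/min
Sensible, feed 170→25 °C: -4555 kJ/min
Outlet flows (mol/min): A 32.109, B 32.109, C 106.89
Sensible, products 25→79.1 °C: 1416.1 kJ/min
Q = ΔH = -12877 kJ/min = -214.61 kW
Heat removed = 214.61 kJ/s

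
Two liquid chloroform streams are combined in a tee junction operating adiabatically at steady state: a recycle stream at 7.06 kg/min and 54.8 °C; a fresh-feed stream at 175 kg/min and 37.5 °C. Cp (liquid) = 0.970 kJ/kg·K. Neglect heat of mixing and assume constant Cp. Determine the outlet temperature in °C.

No heat crosses the boundary, so H_out = H_in.
T_out = Σ ṁᵢCp,ᵢTᵢ / Σ ṁᵢCp,ᵢ
      = 6740.9 / 176.6 = 38.171 °C

T_out = 38.2 °C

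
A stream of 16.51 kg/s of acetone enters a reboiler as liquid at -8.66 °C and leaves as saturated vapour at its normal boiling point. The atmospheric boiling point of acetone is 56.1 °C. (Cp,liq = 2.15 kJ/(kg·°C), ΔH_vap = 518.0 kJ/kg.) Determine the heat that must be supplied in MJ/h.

liquid -8.66→56.1 °C: 139.23 kJ/kg
vaporisation at 56.1 °C: 518 kJ/kg
Δh = 139.23 + 518 = 657.23 kJ/kg
Q = ṁ·Δh = 16.51 kg/s × 657.23 kJ/kg = 10851 kJ/s
|Q| = 10851 kW = 39063 MJ/h

Q = 39100 MJ/h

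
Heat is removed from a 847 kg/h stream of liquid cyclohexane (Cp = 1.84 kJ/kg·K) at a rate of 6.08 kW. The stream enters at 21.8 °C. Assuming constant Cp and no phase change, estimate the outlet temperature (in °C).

T_out = 7.76 °C

Q = 6.08 kW = 21888 kJ/h
ΔT = Q/(ṁ·Cp) = 21888/(847×1.84) = 14.044 K
T_out = 21.8 − 14.044 = 7.7555 °C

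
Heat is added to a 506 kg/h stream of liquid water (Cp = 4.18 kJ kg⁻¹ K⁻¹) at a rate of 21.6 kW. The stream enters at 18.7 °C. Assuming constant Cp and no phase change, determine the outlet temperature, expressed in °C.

T_out = 55.5 °C

Q = 21.6 kW = 77760 kJ/h
ΔT = Q/(ṁ·Cp) = 77760/(506×4.18) = 36.765 K
T_out = 18.7 + 36.765 = 55.465 °C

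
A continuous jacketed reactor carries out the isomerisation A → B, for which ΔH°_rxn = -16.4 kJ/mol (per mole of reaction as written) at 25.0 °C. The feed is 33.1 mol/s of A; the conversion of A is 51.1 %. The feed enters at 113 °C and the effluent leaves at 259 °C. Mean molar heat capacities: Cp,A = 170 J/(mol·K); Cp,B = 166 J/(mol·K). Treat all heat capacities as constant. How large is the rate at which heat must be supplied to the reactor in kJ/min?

Q_in = 31700 kJ/min

Extent of reaction ξ = 0.511 × 33.1 = 16.914 mol/s
Reaction term: ξ·ΔH°_rxn = 16.914 × -16.4 = -277.39 kJ/s
Sensible, feed 113→25 °C: -495.18 kJ/s
Outlet flows (mol/s): A 16.186, B 16.914
Sensible, products 25→259 °C: 1300.9 kJ/s
Q = ΔH = 528.32 kJ/s = 528.32 kW
Heat supplied = 31699 kJ/min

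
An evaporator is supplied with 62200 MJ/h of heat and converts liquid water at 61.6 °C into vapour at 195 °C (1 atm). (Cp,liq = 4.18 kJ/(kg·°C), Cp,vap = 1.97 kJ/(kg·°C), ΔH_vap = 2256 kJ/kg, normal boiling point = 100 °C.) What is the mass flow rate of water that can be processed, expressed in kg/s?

Δh = 4.18×(100−61.6) + 2256 + 1.97×(195−100) = 2603.7 kJ/kg
Q = 62200 MJ/h = 17278 kJ/s = 17278 kJ/s
ṁ = Q/Δh = 17278 / 2603.7 = 6.636 kg/s

ṁ = 6.64 kg/s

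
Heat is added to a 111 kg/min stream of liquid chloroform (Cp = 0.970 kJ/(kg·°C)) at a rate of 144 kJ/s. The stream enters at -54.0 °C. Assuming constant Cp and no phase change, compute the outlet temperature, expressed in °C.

Q = 144 kJ/s = 8640 kJ/min
ΔT = Q/(ṁ·Cp) = 8640/(111×0.970) = 80.245 K
T_out = -54.0 + 80.245 = 26.245 °C

T_out = 26.2 °C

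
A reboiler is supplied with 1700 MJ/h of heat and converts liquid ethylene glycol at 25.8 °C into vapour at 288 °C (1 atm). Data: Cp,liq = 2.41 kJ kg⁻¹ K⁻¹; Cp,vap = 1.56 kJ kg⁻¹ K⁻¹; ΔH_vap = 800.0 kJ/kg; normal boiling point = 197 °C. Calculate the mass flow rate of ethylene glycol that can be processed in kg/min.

Δh = 2.41×(197−25.8) + 800.0 + 1.56×(288−197) = 1354.6 kJ/kg
Q = 1700 MJ/h = 472.22 kJ/s = 28333 kJ/min
ṁ = Q/Δh = 28333 / 1354.6 = 20.917 kg/min

ṁ = 20.9 kg/min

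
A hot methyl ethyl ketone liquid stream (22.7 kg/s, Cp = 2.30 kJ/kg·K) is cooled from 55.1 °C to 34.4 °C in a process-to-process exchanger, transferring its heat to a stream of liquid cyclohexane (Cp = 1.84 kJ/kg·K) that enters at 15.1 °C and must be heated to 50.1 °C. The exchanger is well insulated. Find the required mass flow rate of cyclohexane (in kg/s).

ṁ_c = 16.8 kg/s

Heat released by hot stream: Q = 22.7 × 2.30 × (55.1 − 34.4) = 1080.7 kJ/s
Energy balance on cold side (adiabatic exchanger): Q = ṁ_c·Cp_c·(T_c,out − T_c,in)
ṁ_c = 1080.7 / [1.84 × (50.1 − 15.1)] = 16.782 kg/s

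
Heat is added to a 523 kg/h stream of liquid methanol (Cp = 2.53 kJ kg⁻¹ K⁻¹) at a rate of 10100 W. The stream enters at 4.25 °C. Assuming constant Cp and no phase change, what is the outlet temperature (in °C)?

Q = 10100 W = 36360 kJ/h
ΔT = Q/(ṁ·Cp) = 36360/(523×2.53) = 27.479 K
T_out = 4.25 + 27.479 = 31.729 °C

T_out = 31.7 °C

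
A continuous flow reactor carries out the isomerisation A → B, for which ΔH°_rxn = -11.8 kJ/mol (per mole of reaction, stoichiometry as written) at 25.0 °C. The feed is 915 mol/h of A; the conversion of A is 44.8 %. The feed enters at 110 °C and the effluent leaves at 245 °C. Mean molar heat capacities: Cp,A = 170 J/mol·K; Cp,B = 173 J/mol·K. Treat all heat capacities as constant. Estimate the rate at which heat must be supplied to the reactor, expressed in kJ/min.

Extent of reaction ξ = 0.448 × 915 = 409.92 mol/h
Reaction term: ξ·ΔH°_rxn = 409.92 × -11.8 = -4837.1 kJ/h
Sensible, feed 110→25 °C: -13222 kJ/h
Outlet flows (mol/h): A 505.08, B 409.92
Sensible, products 25→245 °C: 34492 kJ/h
Q = ΔH = 16433 kJ/h = 4.5647 kW
Heat supplied = 273.88 kJ/min

Q_in = 274 kJ/min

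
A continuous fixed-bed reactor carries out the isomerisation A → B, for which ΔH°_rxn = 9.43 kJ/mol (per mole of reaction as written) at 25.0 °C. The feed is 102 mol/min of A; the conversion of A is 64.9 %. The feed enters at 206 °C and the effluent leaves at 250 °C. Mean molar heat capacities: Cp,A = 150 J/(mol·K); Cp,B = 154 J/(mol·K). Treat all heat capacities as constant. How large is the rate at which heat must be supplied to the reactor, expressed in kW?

Q_in = 22.6 kW

Extent of reaction ξ = 0.649 × 102 = 66.198 mol/min
Reaction term: ξ·ΔH°_rxn = 66.198 × 9.43 = 624.25 kJ/min
Sensible, feed 206→25 °C: -2769.3 kJ/min
Outlet flows (mol/min): A 35.802, B 66.198
Sensible, products 25→250 °C: 3502.1 kJ/min
Q = ΔH = 1357 kJ/min = 22.617 kW
Heat supplied = 22.617 kW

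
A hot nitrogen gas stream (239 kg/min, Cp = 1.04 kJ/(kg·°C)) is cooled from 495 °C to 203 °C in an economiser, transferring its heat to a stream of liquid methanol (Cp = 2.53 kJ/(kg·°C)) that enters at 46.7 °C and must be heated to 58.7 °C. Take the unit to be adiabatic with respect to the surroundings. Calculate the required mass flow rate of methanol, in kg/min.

ṁ_c = 2390 kg/min

Heat released by hot stream: Q = 239 × 1.04 × (495 − 203) = 72580 kJ/min
Energy balance on cold side (adiabatic exchanger): Q = ṁ_c·Cp_c·(T_c,out − T_c,in)
ṁ_c = 72580 / [2.53 × (58.7 − 46.7)] = 2390.6 kg/min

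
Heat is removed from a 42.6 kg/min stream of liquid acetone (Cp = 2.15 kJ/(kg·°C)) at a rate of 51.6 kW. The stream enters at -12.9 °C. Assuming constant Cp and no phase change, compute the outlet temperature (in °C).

T_out = -46.7 °C

Q = 51.6 kW = 3096 kJ/min
ΔT = Q/(ṁ·Cp) = 3096/(42.6×2.15) = 33.803 K
T_out = -12.9 − 33.803 = -46.703 °C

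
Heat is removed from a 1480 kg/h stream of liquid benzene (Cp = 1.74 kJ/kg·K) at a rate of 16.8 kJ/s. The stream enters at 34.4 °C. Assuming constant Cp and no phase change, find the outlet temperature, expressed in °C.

Q = 16.8 kJ/s = 60480 kJ/h
ΔT = Q/(ṁ·Cp) = 60480/(1480×1.74) = 23.486 K
T_out = 34.4 − 23.486 = 10.914 °C

T_out = 10.9 °C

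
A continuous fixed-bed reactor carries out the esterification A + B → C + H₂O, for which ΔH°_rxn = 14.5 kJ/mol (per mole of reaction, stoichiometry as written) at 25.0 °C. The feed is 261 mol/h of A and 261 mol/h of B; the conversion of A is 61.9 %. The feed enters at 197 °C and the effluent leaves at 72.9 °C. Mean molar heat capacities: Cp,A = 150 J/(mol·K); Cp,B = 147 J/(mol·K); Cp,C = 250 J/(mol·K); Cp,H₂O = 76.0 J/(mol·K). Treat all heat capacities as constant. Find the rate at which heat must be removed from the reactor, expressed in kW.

Extent of reaction ξ = 0.619 × 261 = 161.56 mol/h
Reaction term: ξ·ΔH°_rxn = 161.56 × 14.5 = 2342.6 kJ/h
Sensible, feed 197→25 °C: -13333 kJ/h
Outlet flows (mol/h): A 99.441, B 99.441, C 161.56, H₂O 161.56
Sensible, products 25→72.9 °C: 3937.5 kJ/h
Q = ΔH = -7052.8 kJ/h = -1.9591 kW
Heat removed = 1.9591 kW

Q_out = 1.96 kW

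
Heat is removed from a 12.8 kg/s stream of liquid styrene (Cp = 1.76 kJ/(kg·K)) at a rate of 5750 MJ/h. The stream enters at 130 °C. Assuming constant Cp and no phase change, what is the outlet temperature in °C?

Q = 5750 MJ/h = 1597.2 kJ/s
ΔT = Q/(ṁ·Cp) = 1597.2/(12.8×1.76) = 70.899 K
T_out = 130 − 70.899 = 59.101 °C

T_out = 59.1 °C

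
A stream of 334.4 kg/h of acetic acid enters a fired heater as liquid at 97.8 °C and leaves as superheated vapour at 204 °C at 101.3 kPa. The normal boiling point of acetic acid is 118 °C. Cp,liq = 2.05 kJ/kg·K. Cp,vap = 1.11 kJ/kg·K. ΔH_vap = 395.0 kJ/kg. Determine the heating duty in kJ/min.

Q = 2960 kJ/min

liquid 97.8→118 °C: 41.41 kJ/kg
vaporisation at 118 °C: 395 kJ/kg
vapour 118→204 °C: 95.46 kJ/kg
Δh = 41.41 + 395 + 95.46 = 531.87 kJ/kg
Q = ṁ·Δh = 334.4 kg/h × 531.87 kJ/kg = 177860 kJ/h
|Q| = 49.405 kW = 2964.3 kJ/min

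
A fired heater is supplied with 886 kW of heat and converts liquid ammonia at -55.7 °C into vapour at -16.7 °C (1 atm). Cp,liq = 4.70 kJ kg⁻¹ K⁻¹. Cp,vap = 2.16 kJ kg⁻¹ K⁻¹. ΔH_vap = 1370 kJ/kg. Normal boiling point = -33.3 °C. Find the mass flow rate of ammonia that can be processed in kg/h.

Δh = 4.70×(-33.3−-55.7) + 1370 + 2.16×(-16.7−-33.3) = 1511.1 kJ/kg
Q = 886 kW = 886 kJ/s = 3.1896e+06 kJ/h
ṁ = Q/Δh = 3.1896e+06 / 1511.1 = 2110.7 kg/h

ṁ = 2110 kg/h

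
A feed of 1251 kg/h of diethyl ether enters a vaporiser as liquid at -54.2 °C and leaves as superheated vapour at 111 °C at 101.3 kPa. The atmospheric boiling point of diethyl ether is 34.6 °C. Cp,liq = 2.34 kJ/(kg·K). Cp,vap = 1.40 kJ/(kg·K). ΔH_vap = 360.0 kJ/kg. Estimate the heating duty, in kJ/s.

Q = 234 kJ/s

liquid -54.2→34.6 °C: 207.79 kJ/kg
vaporisation at 34.6 °C: 360 kJ/kg
vapour 34.6→111 °C: 106.96 kJ/kg
Δh = 207.79 + 360 + 106.96 = 674.75 kJ/kg
Q = ṁ·Δh = 1251 kg/h × 674.75 kJ/kg = 844110 kJ/h
|Q| = 234.48 kW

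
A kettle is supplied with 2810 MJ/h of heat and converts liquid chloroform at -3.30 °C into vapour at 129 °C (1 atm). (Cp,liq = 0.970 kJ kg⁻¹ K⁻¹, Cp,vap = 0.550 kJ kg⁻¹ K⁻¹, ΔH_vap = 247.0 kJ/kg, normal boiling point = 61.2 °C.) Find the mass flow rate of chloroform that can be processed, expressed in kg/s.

ṁ = 2.25 kg/s

Δh = 0.970×(61.2−-3.30) + 247.0 + 0.550×(129−61.2) = 346.86 kJ/kg
Q = 2810 MJ/h = 780.56 kJ/s = 780.56 kJ/s
ṁ = Q/Δh = 780.56 / 346.86 = 2.2504 kg/s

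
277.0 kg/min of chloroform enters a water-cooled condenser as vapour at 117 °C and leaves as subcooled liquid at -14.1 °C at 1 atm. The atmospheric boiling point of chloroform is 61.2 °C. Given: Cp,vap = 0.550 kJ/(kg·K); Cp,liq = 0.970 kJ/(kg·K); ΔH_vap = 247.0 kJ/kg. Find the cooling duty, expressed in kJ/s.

vapour 117→61.2 °C: -30.69 kJ/kg
condensation at 61.2 °C: -247 kJ/kg
liquid 61.2→-14.1 °C: -73.041 kJ/kg
Δh = -30.69 + -247 + -73.041 = -350.73 kJ/kg
Q = ṁ·Δh = 277.0 kg/min × -350.73 kJ/kg = -97152 kJ/min
|Q| = 1619.2 kW

Q_c = 1620 kJ/s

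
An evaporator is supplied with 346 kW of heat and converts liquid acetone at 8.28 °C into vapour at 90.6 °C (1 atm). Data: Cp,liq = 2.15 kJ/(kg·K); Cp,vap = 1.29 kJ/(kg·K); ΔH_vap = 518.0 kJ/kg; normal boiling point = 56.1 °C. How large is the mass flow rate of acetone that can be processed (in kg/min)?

ṁ = 31.2 kg/min

Δh = 2.15×(56.1−8.28) + 518.0 + 1.29×(90.6−56.1) = 665.32 kJ/kg
Q = 346 kW = 346 kJ/s = 20760 kJ/min
ṁ = Q/Δh = 20760 / 665.32 = 31.203 kg/min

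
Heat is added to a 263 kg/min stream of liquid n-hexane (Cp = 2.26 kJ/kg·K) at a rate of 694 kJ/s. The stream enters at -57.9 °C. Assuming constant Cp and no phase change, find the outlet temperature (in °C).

Q = 694 kJ/s = 41640 kJ/min
ΔT = Q/(ṁ·Cp) = 41640/(263×2.26) = 70.056 K
T_out = -57.9 + 70.056 = 12.156 °C

T_out = 12.2 °C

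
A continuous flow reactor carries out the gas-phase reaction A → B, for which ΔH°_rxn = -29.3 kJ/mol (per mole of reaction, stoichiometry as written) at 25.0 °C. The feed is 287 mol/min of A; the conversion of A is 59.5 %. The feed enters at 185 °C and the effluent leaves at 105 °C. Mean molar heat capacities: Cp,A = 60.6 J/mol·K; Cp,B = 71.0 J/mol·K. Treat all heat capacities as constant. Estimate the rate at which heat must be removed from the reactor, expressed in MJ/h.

Q_out = 375 MJ/h

Extent of reaction ξ = 0.595 × 287 = 170.76 mol/min
Reaction term: ξ·ΔH°_rxn = 170.76 × -29.3 = -5003.4 kJ/min
Sensible, feed 185→25 °C: -2782.8 kJ/min
Outlet flows (mol/min): A 116.24, B 170.76
Sensible, products 25→105 °C: 1533.5 kJ/min
Q = ΔH = -6252.7 kJ/min = -104.21 kW
Heat removed = 375.16 MJ/h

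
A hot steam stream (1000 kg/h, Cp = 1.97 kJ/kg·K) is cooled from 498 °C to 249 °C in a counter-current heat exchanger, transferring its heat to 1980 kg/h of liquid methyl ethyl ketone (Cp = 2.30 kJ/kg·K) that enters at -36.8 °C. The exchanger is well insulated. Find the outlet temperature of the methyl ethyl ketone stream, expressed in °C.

Heat released by hot stream: Q = 1000 × 1.97 × (498 − 249) = 490530 kJ/h
Energy balance on cold side (adiabatic exchanger): Q = ṁ_c·Cp_c·(T_c,out − T_c,in)
T_c,out = -36.8 + 490530/(1980 × 2.30) = 70.914 °C

T_c,out = 70.9 °C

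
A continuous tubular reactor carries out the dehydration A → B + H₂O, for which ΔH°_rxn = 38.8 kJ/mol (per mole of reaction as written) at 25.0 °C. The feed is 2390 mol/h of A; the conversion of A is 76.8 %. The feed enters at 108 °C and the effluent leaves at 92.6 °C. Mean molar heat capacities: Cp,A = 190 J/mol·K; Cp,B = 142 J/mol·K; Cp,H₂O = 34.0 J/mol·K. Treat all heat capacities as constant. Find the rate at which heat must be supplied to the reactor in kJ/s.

Extent of reaction ξ = 0.768 × 2390 = 1835.5 mol/h
Reaction term: ξ·ΔH°_rxn = 1835.5 × 38.8 = 71218 kJ/h
Sensible, feed 108→25 °C: -37690 kJ/h
Outlet flows (mol/h): A 554.48, B 1835.5, H₂O 1835.5
Sensible, products 25→92.6 °C: 28960 kJ/h
Q = ΔH = 62488 kJ/h = 17.358 kW
Heat supplied = 17.358 kJ/s

Q_in = 17.4 kJ/s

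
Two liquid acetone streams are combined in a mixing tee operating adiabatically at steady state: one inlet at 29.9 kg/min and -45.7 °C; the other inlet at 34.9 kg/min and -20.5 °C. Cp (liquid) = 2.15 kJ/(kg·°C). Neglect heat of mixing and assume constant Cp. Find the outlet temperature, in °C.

T_out = -32.1 °C

No heat crosses the boundary, so H_out = H_in.
Σ ṁᵢCp,ᵢTᵢ = 29.9×2.15×-45.7 + 34.9×2.15×-20.5 = -4476
Σ ṁᵢCp,ᵢ = 29.9×2.15 + 34.9×2.15 = 139.32
T_out = -4476 / 139.32 = -32.128 °C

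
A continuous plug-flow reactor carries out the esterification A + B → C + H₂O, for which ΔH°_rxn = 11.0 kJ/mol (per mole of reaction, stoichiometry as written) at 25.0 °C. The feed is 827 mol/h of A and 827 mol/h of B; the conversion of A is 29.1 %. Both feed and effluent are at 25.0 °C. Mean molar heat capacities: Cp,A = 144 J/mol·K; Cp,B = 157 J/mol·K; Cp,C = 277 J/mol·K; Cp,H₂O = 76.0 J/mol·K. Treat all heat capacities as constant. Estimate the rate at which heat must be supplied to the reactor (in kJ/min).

Q_in = 44.1 kJ/min

Extent of reaction ξ = 0.291 × 827 = 240.66 mol/h
Reaction term: ξ·ΔH°_rxn = 240.66 × 11.0 = 2647.2 kJ/h
Q = ΔH = 2647.2 kJ/h = 0.73534 kW
Heat supplied = 44.12 kJ/min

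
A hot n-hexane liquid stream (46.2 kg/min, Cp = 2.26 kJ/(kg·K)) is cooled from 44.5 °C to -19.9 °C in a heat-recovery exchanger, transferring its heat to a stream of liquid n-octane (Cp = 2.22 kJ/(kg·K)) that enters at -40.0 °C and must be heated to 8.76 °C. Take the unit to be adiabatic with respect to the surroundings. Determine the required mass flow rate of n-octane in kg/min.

Heat released by hot stream: Q = 46.2 × 2.26 × (44.5 − -19.9) = 6724.1 kJ/min
Energy balance on cold side (adiabatic exchanger): Q = ṁ_c·Cp_c·(T_c,out − T_c,in)
ṁ_c = 6724.1 / [2.22 × (8.76 − -40.0)] = 62.118 kg/min

ṁ_c = 62.1 kg/min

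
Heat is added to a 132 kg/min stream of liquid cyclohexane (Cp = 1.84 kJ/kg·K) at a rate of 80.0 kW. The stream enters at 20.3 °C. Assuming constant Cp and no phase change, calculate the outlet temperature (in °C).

T_out = 40.1 °C

Q = 80.0 kW = 4800 kJ/min
ΔT = Q/(ṁ·Cp) = 4800/(132×1.84) = 19.763 K
T_out = 20.3 + 19.763 = 40.063 °C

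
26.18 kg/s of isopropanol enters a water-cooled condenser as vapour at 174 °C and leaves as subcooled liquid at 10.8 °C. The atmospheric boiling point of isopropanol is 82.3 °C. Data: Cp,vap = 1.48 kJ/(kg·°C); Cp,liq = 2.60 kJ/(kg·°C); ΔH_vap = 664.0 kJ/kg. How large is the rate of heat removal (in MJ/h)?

Q_c = 92900 MJ/h

vapour 174→82.3 °C: -135.72 kJ/kg
condensation at 82.3 °C: -664 kJ/kg
liquid 82.3→10.8 °C: -185.9 kJ/kg
Δh = -135.72 + -664 + -185.9 = -985.62 kJ/kg
Q = ṁ·Δh = 26.18 kg/s × -985.62 kJ/kg = -25803 kJ/s
|Q| = 25803 kW = 92892 MJ/h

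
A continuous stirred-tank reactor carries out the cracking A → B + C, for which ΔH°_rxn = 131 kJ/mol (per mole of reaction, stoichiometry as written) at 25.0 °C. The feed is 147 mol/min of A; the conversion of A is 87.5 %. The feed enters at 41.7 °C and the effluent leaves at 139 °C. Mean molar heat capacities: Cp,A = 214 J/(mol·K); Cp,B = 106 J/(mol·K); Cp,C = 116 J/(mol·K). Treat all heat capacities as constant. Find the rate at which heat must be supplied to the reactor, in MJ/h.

Q_in = 1200 MJ/h

Extent of reaction ξ = 0.875 × 147 = 128.62 mol/min
Reaction term: ξ·ΔH°_rxn = 128.62 × 131 = 16850 kJ/min
Sensible, feed 41.7→25 °C: -525.35 kJ/min
Outlet flows (mol/min): A 18.375, B 128.62, C 128.62
Sensible, products 25→139 °C: 3703.5 kJ/min
Q = ΔH = 20028 kJ/min = 333.8 kW
Heat supplied = 1201.7 MJ/h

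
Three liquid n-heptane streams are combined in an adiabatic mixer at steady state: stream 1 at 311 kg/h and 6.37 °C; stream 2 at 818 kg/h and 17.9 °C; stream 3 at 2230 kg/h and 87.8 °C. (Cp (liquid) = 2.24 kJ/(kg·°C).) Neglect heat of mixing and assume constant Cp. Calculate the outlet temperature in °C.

T_out = 63.2 °C

Energy balance with Q = 0: Σ ṁᵢCp,ᵢ(T_out − Tᵢ) = 0
Σ ṁᵢCp,ᵢTᵢ = 311×2.24×6.37 + 818×2.24×17.9 + 2230×2.24×87.8 = 475810
Σ ṁᵢCp,ᵢ = 311×2.24 + 818×2.24 + 2230×2.24 = 7524.2
T_out = 475810 / 7524.2 = 63.238 °C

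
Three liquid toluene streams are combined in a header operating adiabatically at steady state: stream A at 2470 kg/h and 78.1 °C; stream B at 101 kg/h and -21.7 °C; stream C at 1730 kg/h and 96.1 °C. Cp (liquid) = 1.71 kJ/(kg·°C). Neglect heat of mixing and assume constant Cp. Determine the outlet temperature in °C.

Energy balance with Q = 0: Σ ṁᵢCp,ᵢ(T_out − Tᵢ) = 0
Σ ṁᵢCp,ᵢTᵢ = 2470×1.71×78.1 + 101×1.71×-21.7 + 1730×1.71×96.1 = 610420
Σ ṁᵢCp,ᵢ = 2470×1.71 + 101×1.71 + 1730×1.71 = 7354.7
T_out = 610420 / 7354.7 = 82.997 °C

T_out = 83.0 °C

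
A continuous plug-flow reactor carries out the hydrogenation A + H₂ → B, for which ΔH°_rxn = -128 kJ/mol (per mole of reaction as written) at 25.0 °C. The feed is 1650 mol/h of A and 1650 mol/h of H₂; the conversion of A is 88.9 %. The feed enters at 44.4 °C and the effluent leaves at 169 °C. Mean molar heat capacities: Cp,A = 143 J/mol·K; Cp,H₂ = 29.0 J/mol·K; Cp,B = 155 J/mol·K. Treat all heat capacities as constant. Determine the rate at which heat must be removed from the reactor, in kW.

Q_out = 43.3 kW

Extent of reaction ξ = 0.889 × 1650 = 1466.8 mol/h
Reaction term: ξ·ΔH°_rxn = 1466.8 × -128 = -187760 kJ/h
Sensible, feed 44.4→25 °C: -5505.7 kJ/h
Outlet flows (mol/h): A 183.15, H₂ 183.15, B 1466.8
Sensible, products 25→169 °C: 37276 kJ/h
Q = ΔH = -155990 kJ/h = -43.329 kW
Heat removed = 43.329 kW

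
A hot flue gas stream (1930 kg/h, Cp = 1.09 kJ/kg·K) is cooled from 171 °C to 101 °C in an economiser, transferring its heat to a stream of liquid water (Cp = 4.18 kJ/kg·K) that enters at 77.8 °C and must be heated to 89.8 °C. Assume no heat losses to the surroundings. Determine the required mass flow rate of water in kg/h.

ṁ_c = 2940 kg/h

Heat released by hot stream: Q = 1930 × 1.09 × (171 − 101) = 147260 kJ/h
Energy balance on cold side (adiabatic exchanger): Q = ṁ_c·Cp_c·(T_c,out − T_c,in)
ṁ_c = 147260 / [4.18 × (89.8 − 77.8)] = 2935.8 kg/h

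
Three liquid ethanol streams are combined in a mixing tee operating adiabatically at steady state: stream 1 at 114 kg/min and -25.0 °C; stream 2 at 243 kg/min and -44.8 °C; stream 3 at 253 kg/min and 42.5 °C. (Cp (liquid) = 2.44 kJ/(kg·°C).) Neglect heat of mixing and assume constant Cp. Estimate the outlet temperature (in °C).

T_out = -4.89 °C

Adiabatic, steady state ⇒ Σ ṁᵢCp,ᵢ(T_out − Tᵢ) = 0
T_out = Σ ṁᵢCp,ᵢTᵢ / Σ ṁᵢCp,ᵢ
      = -7280.7 / 1488.4 = -4.8916 °C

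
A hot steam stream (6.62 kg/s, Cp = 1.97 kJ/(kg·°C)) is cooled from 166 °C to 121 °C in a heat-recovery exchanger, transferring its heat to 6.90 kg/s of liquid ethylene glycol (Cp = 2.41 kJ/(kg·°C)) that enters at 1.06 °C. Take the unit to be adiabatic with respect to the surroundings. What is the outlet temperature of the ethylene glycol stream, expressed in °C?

T_c,out = 36.4 °C

Heat released by hot stream: Q = 6.62 × 1.97 × (166 − 121) = 586.86 kJ/s
Energy balance on cold side (adiabatic exchanger): Q = ṁ_c·Cp_c·(T_c,out − T_c,in)
T_c,out = 1.06 + 586.86/(6.90 × 2.41) = 36.352 °C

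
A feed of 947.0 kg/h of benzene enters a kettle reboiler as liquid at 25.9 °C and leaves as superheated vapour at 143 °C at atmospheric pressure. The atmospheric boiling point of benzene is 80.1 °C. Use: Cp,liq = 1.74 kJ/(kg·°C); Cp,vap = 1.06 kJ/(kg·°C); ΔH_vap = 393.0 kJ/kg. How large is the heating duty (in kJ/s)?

liquid 25.9→80.1 °C: 94.308 kJ/kg
vaporisation at 80.1 °C: 393 kJ/kg
vapour 80.1→143 °C: 66.674 kJ/kg
Δh = 94.308 + 393 + 66.674 = 553.98 kJ/kg
Q = ṁ·Δh = 947.0 kg/h × 553.98 kJ/kg = 524620 kJ/h
|Q| = 145.73 kW

Q = 146 kJ/s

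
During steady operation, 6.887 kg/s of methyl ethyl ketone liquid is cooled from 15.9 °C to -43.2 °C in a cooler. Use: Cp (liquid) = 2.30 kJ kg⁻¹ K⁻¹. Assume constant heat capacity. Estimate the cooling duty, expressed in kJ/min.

Q = ṁ·Cp·ΔT = 6.887 × 2.30 × (-43.2 − 15.9) = -936.15 kJ/s
Cooling duty = 56169 kJ/min

Q_c = 56200 kJ/min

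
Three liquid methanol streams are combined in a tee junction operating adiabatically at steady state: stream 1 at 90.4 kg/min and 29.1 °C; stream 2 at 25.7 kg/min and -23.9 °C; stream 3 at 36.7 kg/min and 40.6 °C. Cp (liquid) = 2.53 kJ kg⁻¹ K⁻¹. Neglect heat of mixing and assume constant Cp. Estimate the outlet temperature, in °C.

Energy balance with Q = 0: Σ ṁᵢCp,ᵢ(T_out − Tᵢ) = 0
T_out = Σ ṁᵢCp,ᵢTᵢ / Σ ṁᵢCp,ᵢ
      = 8871.3 / 386.58 = 22.948 °C

T_out = 22.9 °C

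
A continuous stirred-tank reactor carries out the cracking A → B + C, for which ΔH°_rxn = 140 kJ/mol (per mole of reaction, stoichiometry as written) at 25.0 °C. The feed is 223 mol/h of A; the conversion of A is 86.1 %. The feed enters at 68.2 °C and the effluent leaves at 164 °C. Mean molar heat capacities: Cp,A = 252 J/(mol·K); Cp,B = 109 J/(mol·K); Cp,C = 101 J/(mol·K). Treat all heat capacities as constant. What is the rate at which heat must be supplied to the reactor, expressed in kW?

Q_in = 8.65 kW

Extent of reaction ξ = 0.861 × 223 = 192 mol/h
Reaction term: ξ·ΔH°_rxn = 192 × 140 = 26880 kJ/h
Sensible, feed 68.2→25 °C: -2427.7 kJ/h
Outlet flows (mol/h): A 30.997, B 192, C 192
Sensible, products 25→164 °C: 6690.3 kJ/h
Q = ΔH = 31143 kJ/h = 8.6509 kW
Heat supplied = 8.6509 kW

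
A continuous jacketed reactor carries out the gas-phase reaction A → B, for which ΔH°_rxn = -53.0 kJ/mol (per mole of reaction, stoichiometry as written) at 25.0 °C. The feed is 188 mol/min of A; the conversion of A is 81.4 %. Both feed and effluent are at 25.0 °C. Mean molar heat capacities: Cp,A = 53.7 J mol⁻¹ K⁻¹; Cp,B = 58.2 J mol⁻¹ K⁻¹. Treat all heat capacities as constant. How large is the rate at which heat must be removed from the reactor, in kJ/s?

Extent of reaction ξ = 0.814 × 188 = 153.03 mol/min
Reaction term: ξ·ΔH°_rxn = 153.03 × -53.0 = -8110.7 kJ/min
Q = ΔH = -8110.7 kJ/min = -135.18 kW
Heat removed = 135.18 kJ/s

Q_out = 135 kJ/s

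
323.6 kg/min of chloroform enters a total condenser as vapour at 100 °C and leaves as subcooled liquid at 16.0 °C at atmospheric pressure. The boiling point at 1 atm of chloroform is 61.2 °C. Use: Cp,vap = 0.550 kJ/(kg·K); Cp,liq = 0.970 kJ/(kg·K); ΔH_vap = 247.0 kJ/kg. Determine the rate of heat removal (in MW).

Q_c = 1.68 MW

vapour 100→61.2 °C: -21.34 kJ/kg
condensation at 61.2 °C: -247 kJ/kg
liquid 61.2→16.0 °C: -43.844 kJ/kg
Δh = -21.34 + -247 + -43.844 = -312.18 kJ/kg
Q = ṁ·Δh = 323.6 kg/min × -312.18 kJ/kg = -101020 kJ/min
|Q| = 1683.7 kW = 1.6837 MW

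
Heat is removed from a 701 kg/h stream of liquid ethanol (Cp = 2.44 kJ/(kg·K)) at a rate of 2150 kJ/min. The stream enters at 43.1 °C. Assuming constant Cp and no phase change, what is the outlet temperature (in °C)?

Q = 2150 kJ/min = 129000 kJ/h
ΔT = Q/(ṁ·Cp) = 129000/(701×2.44) = 75.419 K
T_out = 43.1 − 75.419 = -32.319 °C

T_out = -32.3 °C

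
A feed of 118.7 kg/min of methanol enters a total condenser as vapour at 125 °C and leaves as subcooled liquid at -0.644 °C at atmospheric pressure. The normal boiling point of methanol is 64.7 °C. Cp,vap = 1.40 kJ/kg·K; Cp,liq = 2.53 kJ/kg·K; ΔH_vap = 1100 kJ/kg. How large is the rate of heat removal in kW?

vapour 125→64.7 °C: -84.42 kJ/kg
condensation at 64.7 °C: -1100 kJ/kg
liquid 64.7→-0.644 °C: -165.32 kJ/kg
Δh = -84.42 + -1100 + -165.32 = -1349.7 kJ/kg
Q = ṁ·Δh = 118.7 kg/min × -1349.7 kJ/kg = -160210 kJ/min
|Q| = 2670.2 kW

Q_c = 2670 kW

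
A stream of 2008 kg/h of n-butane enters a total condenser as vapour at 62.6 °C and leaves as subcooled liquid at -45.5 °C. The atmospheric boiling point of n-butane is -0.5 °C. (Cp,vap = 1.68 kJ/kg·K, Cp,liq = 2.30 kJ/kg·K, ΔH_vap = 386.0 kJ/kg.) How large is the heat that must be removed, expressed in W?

Q_c = 332000 W

vapour 62.6→-0.5 °C: -106.01 kJ/kg
condensation at -0.5 °C: -386 kJ/kg
liquid -0.5→-45.5 °C: -103.5 kJ/kg
Δh = -106.01 + -386 + -103.5 = -595.51 kJ/kg
Q = ṁ·Δh = 2008 kg/h × -595.51 kJ/kg = -1.1958e+06 kJ/h
|Q| = 332.16 kW = 332160 W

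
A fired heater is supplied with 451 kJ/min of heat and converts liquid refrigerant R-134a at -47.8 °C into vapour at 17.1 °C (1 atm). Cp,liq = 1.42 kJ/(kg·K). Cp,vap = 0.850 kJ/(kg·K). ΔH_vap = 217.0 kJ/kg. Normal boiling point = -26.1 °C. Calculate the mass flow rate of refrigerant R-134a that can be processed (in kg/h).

Δh = 1.42×(-26.1−-47.8) + 217.0 + 0.850×(17.1−-26.1) = 284.53 kJ/kg
Q = 451 kJ/min = 7.5167 kJ/s = 27060 kJ/h
ṁ = Q/Δh = 27060 / 284.53 = 95.103 kg/h

ṁ = 95.1 kg/h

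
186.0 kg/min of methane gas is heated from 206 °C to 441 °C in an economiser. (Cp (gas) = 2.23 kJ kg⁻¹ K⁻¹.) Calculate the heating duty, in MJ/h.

Q = ṁ·Cp·ΔT = 186.0 × 2.23 × (441 − 206) = 97473 kJ/min
Converting: 97473 / 60 s = 1624.6 kW
Heating duty = 5848.4 MJ/h

Q = 5850 MJ/h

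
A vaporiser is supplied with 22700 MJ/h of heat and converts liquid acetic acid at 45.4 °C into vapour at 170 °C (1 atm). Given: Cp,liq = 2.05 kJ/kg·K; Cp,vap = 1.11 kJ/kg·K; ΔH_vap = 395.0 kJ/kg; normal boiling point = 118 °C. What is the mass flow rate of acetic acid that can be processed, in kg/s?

Δh = 2.05×(118−45.4) + 395.0 + 1.11×(170−118) = 601.55 kJ/kg
Q = 22700 MJ/h = 6305.6 kJ/s = 6305.6 kJ/s
ṁ = Q/Δh = 6305.6 / 601.55 = 10.482 kg/s

ṁ = 10.5 kg/s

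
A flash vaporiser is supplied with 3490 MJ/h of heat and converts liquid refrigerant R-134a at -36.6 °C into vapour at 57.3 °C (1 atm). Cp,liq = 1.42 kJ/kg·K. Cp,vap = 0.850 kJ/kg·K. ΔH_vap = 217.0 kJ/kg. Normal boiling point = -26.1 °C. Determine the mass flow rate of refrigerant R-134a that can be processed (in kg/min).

Δh = 1.42×(-26.1−-36.6) + 217.0 + 0.850×(57.3−-26.1) = 302.8 kJ/kg
Q = 3490 MJ/h = 969.44 kJ/s = 58167 kJ/min
ṁ = Q/Δh = 58167 / 302.8 = 192.1 kg/min

ṁ = 192 kg/min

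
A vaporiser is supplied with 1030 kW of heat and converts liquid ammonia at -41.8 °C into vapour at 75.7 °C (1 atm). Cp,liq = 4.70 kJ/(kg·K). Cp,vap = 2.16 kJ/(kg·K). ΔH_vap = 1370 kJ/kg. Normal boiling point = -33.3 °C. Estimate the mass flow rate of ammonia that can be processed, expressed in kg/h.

Δh = 4.70×(-33.3−-41.8) + 1370 + 2.16×(75.7−-33.3) = 1645.4 kJ/kg
Q = 1030 kW = 1030 kJ/s = 3.708e+06 kJ/h
ṁ = Q/Δh = 3.708e+06 / 1645.4 = 2253.6 kg/h

ṁ = 2250 kg/h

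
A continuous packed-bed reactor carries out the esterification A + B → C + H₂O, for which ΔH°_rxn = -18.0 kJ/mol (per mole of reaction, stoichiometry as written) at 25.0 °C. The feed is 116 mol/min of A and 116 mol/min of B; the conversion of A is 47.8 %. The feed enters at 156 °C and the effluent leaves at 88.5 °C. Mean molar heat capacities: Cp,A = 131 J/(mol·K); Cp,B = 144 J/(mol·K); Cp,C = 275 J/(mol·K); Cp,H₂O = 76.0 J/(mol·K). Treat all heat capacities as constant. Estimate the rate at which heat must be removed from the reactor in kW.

Q_out = 48.1 kW

Extent of reaction ξ = 0.478 × 116 = 55.448 mol/min
Reaction term: ξ·ΔH°_rxn = 55.448 × -18.0 = -998.06 kJ/min
Sensible, feed 156→25 °C: -4178.9 kJ/min
Outlet flows (mol/min): A 60.552, B 60.552, C 55.448, H₂O 55.448
Sensible, products 25→88.5 °C: 2293.2 kJ/min
Q = ΔH = -2883.7 kJ/min = -48.062 kW
Heat removed = 48.062 kW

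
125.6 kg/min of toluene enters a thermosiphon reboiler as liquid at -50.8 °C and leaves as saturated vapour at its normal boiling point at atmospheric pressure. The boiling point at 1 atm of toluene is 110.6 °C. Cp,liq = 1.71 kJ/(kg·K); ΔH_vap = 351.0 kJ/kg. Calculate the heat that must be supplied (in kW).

liquid -50.8→110.6 °C: 275.99 kJ/kg
vaporisation at 110.6 °C: 351 kJ/kg
Δh = 275.99 + 351 = 626.99 kJ/kg
Q = ṁ·Δh = 125.6 kg/min × 626.99 kJ/kg = 78750 kJ/min
|Q| = 1312.5 kW

Q = 1310 kW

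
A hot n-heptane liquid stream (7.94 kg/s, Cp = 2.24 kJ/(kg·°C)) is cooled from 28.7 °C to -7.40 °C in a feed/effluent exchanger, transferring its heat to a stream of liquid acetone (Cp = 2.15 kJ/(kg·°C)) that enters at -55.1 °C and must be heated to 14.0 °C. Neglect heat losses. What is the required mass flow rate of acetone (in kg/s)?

Heat released by hot stream: Q = 7.94 × 2.24 × (28.7 − -7.40) = 642.06 kJ/s
Energy balance on cold side (adiabatic exchanger): Q = ṁ_c·Cp_c·(T_c,out − T_c,in)
ṁ_c = 642.06 / [2.15 × (14.0 − -55.1)] = 4.3217 kg/s

ṁ_c = 4.32 kg/s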